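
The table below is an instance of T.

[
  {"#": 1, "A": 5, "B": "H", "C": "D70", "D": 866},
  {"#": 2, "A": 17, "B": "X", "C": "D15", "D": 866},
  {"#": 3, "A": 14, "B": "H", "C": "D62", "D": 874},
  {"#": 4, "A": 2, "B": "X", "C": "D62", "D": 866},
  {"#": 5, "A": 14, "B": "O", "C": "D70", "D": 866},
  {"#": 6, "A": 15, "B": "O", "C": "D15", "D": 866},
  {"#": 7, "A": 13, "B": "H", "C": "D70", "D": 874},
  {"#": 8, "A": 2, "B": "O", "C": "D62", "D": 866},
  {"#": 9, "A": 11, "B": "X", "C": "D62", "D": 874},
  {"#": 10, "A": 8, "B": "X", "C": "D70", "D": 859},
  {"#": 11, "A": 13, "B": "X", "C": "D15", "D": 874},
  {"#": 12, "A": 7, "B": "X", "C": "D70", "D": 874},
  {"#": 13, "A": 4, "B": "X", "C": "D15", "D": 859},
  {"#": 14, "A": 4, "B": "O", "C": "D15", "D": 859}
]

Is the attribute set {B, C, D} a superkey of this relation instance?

Yes

All 14 rows have distinct {B, C, D} values, so {B, C, D} → (all attributes) holds and {B, C, D} is a superkey.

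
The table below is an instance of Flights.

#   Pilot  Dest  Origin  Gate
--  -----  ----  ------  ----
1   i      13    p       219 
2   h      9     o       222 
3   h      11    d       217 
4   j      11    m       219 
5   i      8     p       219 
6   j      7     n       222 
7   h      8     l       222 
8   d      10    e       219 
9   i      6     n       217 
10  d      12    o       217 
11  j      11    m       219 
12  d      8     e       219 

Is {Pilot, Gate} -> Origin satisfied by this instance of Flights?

(Pilot=i, Gate=219): rows 1, 5 → Origin = p, p ✓
(Pilot=h, Gate=222): rows 2, 7 → Origin takes values {o, l} — violation
(Pilot=h, Gate=217): row 3 → Origin = d ✓
(Pilot=j, Gate=219): rows 4, 11 → Origin = m, m ✓
(Pilot=j, Gate=222): row 6 → Origin = n ✓
(Pilot=d, Gate=219): rows 8, 12 → Origin = e, e ✓
(Pilot=i, Gate=217): row 9 → Origin = n ✓
(Pilot=d, Gate=217): row 10 → Origin = o ✓
Two rows agree on {Pilot, Gate} but differ on Origin, so {Pilot, Gate} -> Origin does not hold.

No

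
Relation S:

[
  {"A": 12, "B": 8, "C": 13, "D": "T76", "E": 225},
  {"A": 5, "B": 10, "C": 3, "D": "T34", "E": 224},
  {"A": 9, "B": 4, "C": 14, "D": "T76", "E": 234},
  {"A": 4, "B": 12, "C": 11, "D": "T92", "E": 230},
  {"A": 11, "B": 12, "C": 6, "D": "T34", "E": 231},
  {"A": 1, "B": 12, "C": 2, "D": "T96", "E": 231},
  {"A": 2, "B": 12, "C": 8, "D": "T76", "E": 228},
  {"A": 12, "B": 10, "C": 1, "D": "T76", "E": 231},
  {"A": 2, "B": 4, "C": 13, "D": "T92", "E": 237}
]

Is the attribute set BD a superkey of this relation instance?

Yes

All 9 rows have distinct BD values, so BD → (all attributes) holds and BD is a superkey.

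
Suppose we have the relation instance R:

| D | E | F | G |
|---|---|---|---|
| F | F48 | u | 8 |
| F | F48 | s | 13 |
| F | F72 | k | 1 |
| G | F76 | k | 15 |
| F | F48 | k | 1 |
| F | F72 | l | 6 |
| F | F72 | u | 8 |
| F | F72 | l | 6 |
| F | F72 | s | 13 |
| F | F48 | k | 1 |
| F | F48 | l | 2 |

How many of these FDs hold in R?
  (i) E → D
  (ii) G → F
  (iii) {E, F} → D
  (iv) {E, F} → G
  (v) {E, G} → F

5

(i) E → D: every LHS value maps to a single RHS value — holds.
(ii) G → F: every LHS value maps to a single RHS value — holds.
(iii) {E, F} → D: every LHS value maps to a single RHS value — holds.
(iv) {E, F} → G: every LHS value maps to a single RHS value — holds.
(v) {E, G} → F: every LHS value maps to a single RHS value — holds.
5 of the 5 dependencies hold.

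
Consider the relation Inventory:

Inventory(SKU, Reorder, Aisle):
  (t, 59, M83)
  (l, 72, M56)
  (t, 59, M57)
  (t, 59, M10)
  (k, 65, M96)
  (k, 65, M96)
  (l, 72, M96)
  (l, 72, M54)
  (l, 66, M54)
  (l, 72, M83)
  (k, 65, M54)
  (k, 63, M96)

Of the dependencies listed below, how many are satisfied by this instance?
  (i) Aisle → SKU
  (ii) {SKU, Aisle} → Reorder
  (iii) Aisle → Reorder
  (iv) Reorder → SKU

1

(i) Aisle → SKU: Aisle=M83: 2 rows → SKU takes values {t, l} — violation; Aisle=M96: 4 rows → SKU takes values {k, l} — violation; Aisle=M54: 3 rows → SKU takes values {l, k} — violation — fails.
(ii) {SKU, Aisle} → Reorder: (SKU=k, Aisle=M96): 3 rows → Reorder takes values {65, 63} — violation; (SKU=l, Aisle=M54): 2 rows → Reorder takes values {72, 66} — violation — fails.
(iii) Aisle → Reorder: Aisle=M83: 2 rows → Reorder takes values {59, 72} — violation; Aisle=M96: 4 rows → Reorder takes values {65, 72, 63} — violation; Aisle=M54: 3 rows → Reorder takes values {72, 66, 65} — violation — fails.
(iv) Reorder → SKU: every LHS value maps to a single RHS value — holds.
1 of the 4 dependencies holds.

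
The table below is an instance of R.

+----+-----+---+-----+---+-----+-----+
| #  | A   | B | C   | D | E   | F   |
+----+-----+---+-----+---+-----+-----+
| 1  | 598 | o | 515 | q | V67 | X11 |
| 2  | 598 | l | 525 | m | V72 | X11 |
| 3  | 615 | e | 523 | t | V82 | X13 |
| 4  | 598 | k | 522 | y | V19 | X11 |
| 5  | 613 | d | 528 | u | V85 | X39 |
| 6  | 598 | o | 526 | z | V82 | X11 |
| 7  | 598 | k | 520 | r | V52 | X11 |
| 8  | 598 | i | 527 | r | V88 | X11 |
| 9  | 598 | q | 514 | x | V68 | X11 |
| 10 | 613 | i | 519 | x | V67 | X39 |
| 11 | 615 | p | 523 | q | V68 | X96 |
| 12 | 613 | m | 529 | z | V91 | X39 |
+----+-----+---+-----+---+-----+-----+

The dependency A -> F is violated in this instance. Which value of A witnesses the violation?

615

A=598: rows 1, 2, 4, 6, 7, 8, 9 → F = X11, X11, X11, X11, X11, X11, X11 ✓
A=615: rows 3, 11 → F takes values {X13, X96} — violation
A=613: rows 5, 10, 12 → F = X39, X39, X39 ✓
The only A value with inconsistent F is A=615.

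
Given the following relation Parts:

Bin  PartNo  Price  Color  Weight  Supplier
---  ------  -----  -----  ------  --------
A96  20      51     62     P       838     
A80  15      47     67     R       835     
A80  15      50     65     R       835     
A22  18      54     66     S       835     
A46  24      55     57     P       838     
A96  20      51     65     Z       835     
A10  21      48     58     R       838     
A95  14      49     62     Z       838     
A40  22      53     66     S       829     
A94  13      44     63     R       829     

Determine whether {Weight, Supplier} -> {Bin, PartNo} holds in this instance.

No

(Weight=P, Supplier=838): 2 rows → {Bin,PartNo} takes values {(A96, 20), (A46, 24)} — violation
(Weight=R, Supplier=835): 2 rows → {Bin,PartNo} = (A80, 15), (A80, 15) ✓
(Weight=S, Supplier=835): 1 row → {Bin,PartNo} = (A22, 18) ✓
(Weight=Z, Supplier=835): 1 row → {Bin,PartNo} = (A96, 20) ✓
(Weight=R, Supplier=838): 1 row → {Bin,PartNo} = (A10, 21) ✓
(Weight=Z, Supplier=838): 1 row → {Bin,PartNo} = (A95, 14) ✓
(Weight=S, Supplier=829): 1 row → {Bin,PartNo} = (A40, 22) ✓
(Weight=R, Supplier=829): 1 row → {Bin,PartNo} = (A94, 13) ✓
Two rows agree on {Weight, Supplier} but differ on {Bin, PartNo}, so {Weight, Supplier} -> {Bin, PartNo} does not hold.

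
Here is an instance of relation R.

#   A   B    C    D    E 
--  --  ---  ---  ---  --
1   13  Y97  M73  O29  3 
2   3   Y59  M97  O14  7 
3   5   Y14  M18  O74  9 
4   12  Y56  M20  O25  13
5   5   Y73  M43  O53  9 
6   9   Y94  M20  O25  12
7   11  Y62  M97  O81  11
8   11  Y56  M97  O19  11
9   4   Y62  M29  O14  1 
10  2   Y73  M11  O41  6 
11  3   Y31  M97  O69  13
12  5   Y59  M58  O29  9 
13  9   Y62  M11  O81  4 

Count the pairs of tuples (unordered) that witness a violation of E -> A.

E=9: all 3 rows agree on A — 0 pairs.
E=13: violating pairs (4,11) — 1 pair.
E=11: all 2 rows agree on A — 0 pairs.

1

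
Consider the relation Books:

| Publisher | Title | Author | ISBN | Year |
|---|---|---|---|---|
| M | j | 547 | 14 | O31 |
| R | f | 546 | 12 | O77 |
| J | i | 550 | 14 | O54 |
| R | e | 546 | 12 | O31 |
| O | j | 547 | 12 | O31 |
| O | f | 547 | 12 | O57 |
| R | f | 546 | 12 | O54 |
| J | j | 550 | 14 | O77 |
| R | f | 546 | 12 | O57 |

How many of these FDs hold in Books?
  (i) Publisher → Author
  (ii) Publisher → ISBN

(i) Publisher → Author: every LHS value maps to a single RHS value — holds.
(ii) Publisher → ISBN: every LHS value maps to a single RHS value — holds.
2 of the 2 dependencies hold.

2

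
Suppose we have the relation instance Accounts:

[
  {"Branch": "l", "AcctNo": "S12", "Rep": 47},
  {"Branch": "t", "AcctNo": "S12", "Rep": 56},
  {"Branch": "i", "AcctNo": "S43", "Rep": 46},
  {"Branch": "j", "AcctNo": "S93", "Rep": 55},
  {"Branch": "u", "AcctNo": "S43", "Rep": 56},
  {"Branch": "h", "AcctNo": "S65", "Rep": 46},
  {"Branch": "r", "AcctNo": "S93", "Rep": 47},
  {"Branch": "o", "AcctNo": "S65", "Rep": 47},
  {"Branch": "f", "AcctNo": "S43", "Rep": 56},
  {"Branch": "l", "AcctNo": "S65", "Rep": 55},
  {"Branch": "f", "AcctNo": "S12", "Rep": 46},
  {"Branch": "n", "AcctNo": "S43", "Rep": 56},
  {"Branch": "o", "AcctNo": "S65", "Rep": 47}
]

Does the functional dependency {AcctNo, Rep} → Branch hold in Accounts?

(AcctNo=S12, Rep=47): 1 row → Branch = l ✓
(AcctNo=S12, Rep=56): 1 row → Branch = t ✓
(AcctNo=S43, Rep=46): 1 row → Branch = i ✓
(AcctNo=S93, Rep=55): 1 row → Branch = j ✓
(AcctNo=S43, Rep=56): 3 rows → Branch takes values {u, f, n} — violation
(AcctNo=S65, Rep=46): 1 row → Branch = h ✓
(AcctNo=S93, Rep=47): 1 row → Branch = r ✓
(AcctNo=S65, Rep=47): 2 rows → Branch = o, o ✓
(AcctNo=S65, Rep=55): 1 row → Branch = l ✓
(AcctNo=S12, Rep=46): 1 row → Branch = f ✓
Two rows agree on {AcctNo, Rep} but differ on Branch, so {AcctNo, Rep} → Branch does not hold.

No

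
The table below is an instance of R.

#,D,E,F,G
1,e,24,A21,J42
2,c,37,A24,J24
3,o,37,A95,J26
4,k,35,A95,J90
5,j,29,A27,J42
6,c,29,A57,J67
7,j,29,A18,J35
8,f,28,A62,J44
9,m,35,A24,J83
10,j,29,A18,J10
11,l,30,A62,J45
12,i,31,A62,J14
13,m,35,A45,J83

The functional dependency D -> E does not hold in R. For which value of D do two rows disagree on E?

D=e: row 1 → E = 24 ✓
D=c: rows 2, 6 → E takes values {37, 29} — violation
D=o: row 3 → E = 37 ✓
D=k: row 4 → E = 35 ✓
D=j: rows 5, 7, 10 → E = 29, 29, 29 ✓
D=f: row 8 → E = 28 ✓
D=m: rows 9, 13 → E = 35, 35 ✓
D=l: row 11 → E = 30 ✓
D=i: row 12 → E = 31 ✓
The only D value with inconsistent E is D=c.

c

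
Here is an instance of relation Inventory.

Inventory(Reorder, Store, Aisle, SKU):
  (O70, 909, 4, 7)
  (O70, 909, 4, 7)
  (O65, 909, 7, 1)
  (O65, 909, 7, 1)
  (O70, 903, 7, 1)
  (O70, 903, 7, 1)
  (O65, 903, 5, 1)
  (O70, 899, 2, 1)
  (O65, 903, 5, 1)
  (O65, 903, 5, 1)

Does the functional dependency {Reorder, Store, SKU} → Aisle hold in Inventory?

Yes

(Reorder=O70, Store=909, SKU=7): 2 rows → Aisle = 4, 4 ✓
(Reorder=O65, Store=909, SKU=1): 2 rows → Aisle = 7, 7 ✓
(Reorder=O70, Store=903, SKU=1): 2 rows → Aisle = 7, 7 ✓
(Reorder=O65, Store=903, SKU=1): 3 rows → Aisle = 5, 5, 5 ✓
(Reorder=O70, Store=899, SKU=1): 1 row → Aisle = 2 ✓
Every {Reorder, Store, SKU} value is associated with a single Aisle value, so {Reorder, Store, SKU} → Aisle holds.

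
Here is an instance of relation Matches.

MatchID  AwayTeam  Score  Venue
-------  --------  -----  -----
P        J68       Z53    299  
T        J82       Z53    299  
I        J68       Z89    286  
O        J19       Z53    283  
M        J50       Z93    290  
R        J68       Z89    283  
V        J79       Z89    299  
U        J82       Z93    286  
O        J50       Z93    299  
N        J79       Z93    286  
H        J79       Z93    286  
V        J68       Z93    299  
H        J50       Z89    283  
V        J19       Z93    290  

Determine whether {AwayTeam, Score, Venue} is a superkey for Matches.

No

Two distinct rows share (AwayTeam=J79, Score=Z93, Venue=286), so {AwayTeam, Score, Venue} does not determine every attribute — not a superkey.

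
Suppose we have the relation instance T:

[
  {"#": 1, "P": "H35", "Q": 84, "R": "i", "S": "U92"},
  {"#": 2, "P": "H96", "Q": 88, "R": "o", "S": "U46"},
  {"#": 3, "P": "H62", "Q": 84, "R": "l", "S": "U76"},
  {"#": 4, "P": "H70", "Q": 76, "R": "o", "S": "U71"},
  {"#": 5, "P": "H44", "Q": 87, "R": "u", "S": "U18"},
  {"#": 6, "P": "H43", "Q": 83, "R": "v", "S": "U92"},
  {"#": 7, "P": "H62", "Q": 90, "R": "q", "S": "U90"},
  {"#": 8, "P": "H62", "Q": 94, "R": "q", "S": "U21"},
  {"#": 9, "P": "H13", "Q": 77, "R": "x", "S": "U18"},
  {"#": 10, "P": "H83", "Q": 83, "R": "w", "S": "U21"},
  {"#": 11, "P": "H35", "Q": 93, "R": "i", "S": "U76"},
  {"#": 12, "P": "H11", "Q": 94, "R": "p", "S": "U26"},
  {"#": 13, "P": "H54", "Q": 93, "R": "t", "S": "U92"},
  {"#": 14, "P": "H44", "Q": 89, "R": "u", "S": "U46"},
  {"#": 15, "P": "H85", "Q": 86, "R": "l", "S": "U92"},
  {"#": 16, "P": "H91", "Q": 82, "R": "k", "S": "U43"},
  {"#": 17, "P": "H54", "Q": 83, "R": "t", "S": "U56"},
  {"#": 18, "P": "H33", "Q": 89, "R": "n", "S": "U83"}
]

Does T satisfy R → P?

R=i: rows 1, 11 → P = H35, H35 ✓
R=o: rows 2, 4 → P takes values {H96, H70} — violation
R=l: rows 3, 15 → P takes values {H62, H85} — violation
R=u: rows 5, 14 → P = H44, H44 ✓
R=v: row 6 → P = H43 ✓
R=q: rows 7, 8 → P = H62, H62 ✓
R=x: row 9 → P = H13 ✓
R=w: row 10 → P = H83 ✓
R=p: row 12 → P = H11 ✓
R=t: rows 13, 17 → P = H54, H54 ✓
R=k: row 16 → P = H91 ✓
R=n: row 18 → P = H33 ✓
Two rows agree on R but differ on P, so R → P does not hold.

No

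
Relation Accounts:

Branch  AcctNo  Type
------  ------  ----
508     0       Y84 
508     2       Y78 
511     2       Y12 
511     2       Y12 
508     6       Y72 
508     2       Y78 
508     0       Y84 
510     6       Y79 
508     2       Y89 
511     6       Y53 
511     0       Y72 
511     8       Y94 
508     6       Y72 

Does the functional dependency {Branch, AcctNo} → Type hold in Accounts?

(Branch=508, AcctNo=0): 2 rows → Type = Y84, Y84 ✓
(Branch=508, AcctNo=2): 3 rows → Type takes values {Y78, Y89} — violation
(Branch=511, AcctNo=2): 2 rows → Type = Y12, Y12 ✓
(Branch=508, AcctNo=6): 2 rows → Type = Y72, Y72 ✓
(Branch=510, AcctNo=6): 1 row → Type = Y79 ✓
(Branch=511, AcctNo=6): 1 row → Type = Y53 ✓
(Branch=511, AcctNo=0): 1 row → Type = Y72 ✓
(Branch=511, AcctNo=8): 1 row → Type = Y94 ✓
Two rows agree on {Branch, AcctNo} but differ on Type, so {Branch, AcctNo} → Type does not hold.

No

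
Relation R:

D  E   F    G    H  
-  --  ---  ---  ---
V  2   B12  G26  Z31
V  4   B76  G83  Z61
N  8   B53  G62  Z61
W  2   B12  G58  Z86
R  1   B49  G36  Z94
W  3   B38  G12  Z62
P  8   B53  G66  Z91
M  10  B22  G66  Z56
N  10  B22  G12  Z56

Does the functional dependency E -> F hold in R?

Yes

E=2: 2 rows → F = B12, B12 ✓
E=4: 1 row → F = B76 ✓
E=8: 2 rows → F = B53, B53 ✓
E=1: 1 row → F = B49 ✓
E=3: 1 row → F = B38 ✓
E=10: 2 rows → F = B22, B22 ✓
Every E value is associated with a single F value, so E -> F holds.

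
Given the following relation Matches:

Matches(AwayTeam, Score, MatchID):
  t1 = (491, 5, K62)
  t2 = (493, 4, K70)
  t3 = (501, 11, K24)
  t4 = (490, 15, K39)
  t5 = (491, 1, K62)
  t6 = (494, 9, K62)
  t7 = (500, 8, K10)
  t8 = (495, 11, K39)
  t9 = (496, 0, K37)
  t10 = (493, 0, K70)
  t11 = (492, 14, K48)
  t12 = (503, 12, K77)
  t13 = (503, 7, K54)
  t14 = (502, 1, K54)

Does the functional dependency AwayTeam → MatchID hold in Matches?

AwayTeam=491: rows 1, 5 → MatchID = K62, K62 ✓
AwayTeam=493: rows 2, 10 → MatchID = K70, K70 ✓
AwayTeam=501: row 3 → MatchID = K24 ✓
AwayTeam=490: row 4 → MatchID = K39 ✓
AwayTeam=494: row 6 → MatchID = K62 ✓
AwayTeam=500: row 7 → MatchID = K10 ✓
AwayTeam=495: row 8 → MatchID = K39 ✓
AwayTeam=496: row 9 → MatchID = K37 ✓
AwayTeam=492: row 11 → MatchID = K48 ✓
AwayTeam=503: rows 12, 13 → MatchID takes values {K77, K54} — violation
AwayTeam=502: row 14 → MatchID = K54 ✓
Two rows agree on AwayTeam but differ on MatchID, so AwayTeam → MatchID does not hold.

No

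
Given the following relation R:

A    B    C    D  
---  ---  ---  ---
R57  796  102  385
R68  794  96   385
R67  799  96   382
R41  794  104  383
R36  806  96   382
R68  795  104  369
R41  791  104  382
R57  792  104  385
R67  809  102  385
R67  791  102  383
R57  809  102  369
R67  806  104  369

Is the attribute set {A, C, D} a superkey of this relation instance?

All 12 rows have distinct {A, C, D} values, so {A, C, D} → (all attributes) holds and {A, C, D} is a superkey.

Yes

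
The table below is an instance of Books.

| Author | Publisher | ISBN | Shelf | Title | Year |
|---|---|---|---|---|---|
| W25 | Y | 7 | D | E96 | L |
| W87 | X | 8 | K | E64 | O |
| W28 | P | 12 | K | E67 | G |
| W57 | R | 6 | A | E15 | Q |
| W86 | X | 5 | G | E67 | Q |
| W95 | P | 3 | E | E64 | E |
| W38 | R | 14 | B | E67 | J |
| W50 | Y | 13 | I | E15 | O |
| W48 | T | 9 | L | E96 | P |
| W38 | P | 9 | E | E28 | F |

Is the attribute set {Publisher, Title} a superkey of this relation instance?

All 10 rows have distinct {Publisher, Title} values, so {Publisher, Title} → (all attributes) holds and {Publisher, Title} is a superkey.

Yes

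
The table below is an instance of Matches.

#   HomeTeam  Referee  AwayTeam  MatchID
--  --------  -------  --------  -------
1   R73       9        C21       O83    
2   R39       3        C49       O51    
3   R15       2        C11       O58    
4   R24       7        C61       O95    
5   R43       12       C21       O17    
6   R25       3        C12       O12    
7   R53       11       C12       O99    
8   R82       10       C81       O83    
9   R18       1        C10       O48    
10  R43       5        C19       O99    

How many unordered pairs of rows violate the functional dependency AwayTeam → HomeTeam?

2

AwayTeam=C21: violating pairs (1,5) — 1 pair.
AwayTeam=C12: violating pairs (6,7) — 1 pair.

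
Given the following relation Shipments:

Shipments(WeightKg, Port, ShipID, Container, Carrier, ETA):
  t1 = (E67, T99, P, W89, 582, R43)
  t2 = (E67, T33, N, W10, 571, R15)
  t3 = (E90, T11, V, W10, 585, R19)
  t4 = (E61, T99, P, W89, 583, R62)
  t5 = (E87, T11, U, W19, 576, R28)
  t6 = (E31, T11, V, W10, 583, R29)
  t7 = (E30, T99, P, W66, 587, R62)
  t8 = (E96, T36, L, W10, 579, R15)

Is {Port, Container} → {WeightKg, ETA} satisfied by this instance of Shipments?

No

(Port=T99, Container=W89): rows 1, 4 → {WeightKg,ETA} takes values {(E67, R43), (E61, R62)} — violation
(Port=T33, Container=W10): row 2 → {WeightKg,ETA} = (E67, R15) ✓
(Port=T11, Container=W10): rows 3, 6 → {WeightKg,ETA} takes values {(E90, R19), (E31, R29)} — violation
(Port=T11, Container=W19): row 5 → {WeightKg,ETA} = (E87, R28) ✓
(Port=T99, Container=W66): row 7 → {WeightKg,ETA} = (E30, R62) ✓
(Port=T36, Container=W10): row 8 → {WeightKg,ETA} = (E96, R15) ✓
Two rows agree on {Port, Container} but differ on {WeightKg, ETA}, so {Port, Container} → {WeightKg, ETA} does not hold.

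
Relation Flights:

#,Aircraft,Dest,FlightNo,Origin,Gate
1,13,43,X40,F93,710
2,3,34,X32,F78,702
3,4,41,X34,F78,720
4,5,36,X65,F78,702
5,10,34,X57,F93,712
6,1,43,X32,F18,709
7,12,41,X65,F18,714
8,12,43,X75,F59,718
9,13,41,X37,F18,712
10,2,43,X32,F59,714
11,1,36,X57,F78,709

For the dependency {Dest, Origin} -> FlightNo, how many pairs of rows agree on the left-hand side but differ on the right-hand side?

(Dest=36, Origin=F78): violating pairs (4,11) — 1 pair.
(Dest=41, Origin=F18): violating pairs (7,9) — 1 pair.
(Dest=43, Origin=F59): violating pairs (8,10) — 1 pair.

3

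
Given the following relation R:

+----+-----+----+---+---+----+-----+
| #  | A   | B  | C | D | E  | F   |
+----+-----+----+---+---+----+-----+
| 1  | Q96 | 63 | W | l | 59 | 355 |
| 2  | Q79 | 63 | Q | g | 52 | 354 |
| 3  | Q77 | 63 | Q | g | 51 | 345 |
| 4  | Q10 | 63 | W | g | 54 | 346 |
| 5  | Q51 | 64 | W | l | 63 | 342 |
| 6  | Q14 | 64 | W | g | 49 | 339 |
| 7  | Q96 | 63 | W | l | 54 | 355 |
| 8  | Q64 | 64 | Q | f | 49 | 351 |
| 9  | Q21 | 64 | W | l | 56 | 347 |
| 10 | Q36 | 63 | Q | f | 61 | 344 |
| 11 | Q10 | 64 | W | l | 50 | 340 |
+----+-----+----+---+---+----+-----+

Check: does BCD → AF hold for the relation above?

No

(B=63, C=W, D=l): rows 1, 7 → {A,F} = (Q96, 355), (Q96, 355) ✓
(B=63, C=Q, D=g): rows 2, 3 → {A,F} takes values {(Q79, 354), (Q77, 345)} — violation
(B=63, C=W, D=g): row 4 → {A,F} = (Q10, 346) ✓
(B=64, C=W, D=l): rows 5, 9, 11 → {A,F} takes values {(Q51, 342), (Q21, 347), (Q10, 340)} — violation
(B=64, C=W, D=g): row 6 → {A,F} = (Q14, 339) ✓
(B=64, C=Q, D=f): row 8 → {A,F} = (Q64, 351) ✓
(B=63, C=Q, D=f): row 10 → {A,F} = (Q36, 344) ✓
Two rows agree on BCD but differ on AF, so BCD → AF does not hold.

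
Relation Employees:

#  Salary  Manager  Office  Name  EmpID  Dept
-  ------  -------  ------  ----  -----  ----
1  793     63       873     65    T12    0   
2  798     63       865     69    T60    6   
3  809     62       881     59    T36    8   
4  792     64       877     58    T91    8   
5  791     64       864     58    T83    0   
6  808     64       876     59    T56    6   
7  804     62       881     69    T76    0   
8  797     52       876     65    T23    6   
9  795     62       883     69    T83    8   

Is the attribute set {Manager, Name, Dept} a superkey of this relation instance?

Yes

All 9 rows have distinct {Manager, Name, Dept} values, so {Manager, Name, Dept} → (all attributes) holds and {Manager, Name, Dept} is a superkey.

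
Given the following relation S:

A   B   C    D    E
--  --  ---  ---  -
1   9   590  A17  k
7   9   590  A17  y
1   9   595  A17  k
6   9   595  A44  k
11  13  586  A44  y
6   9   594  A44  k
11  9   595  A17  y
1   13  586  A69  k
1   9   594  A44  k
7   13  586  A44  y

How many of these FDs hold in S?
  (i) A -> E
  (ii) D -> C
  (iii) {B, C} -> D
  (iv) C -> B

2

(i) A -> E: every LHS value maps to a single RHS value — holds.
(ii) D -> C: D=A17: 4 rows → C takes values {590, 595} — violation; D=A44: 5 rows → C takes values {595, 586, 594} — violation — fails.
(iii) {B, C} -> D: (B=9, C=595): 3 rows → D takes values {A17, A44} — violation; (B=13, C=586): 3 rows → D takes values {A44, A69} — violation — fails.
(iv) C -> B: every LHS value maps to a single RHS value — holds.
2 of the 4 dependencies hold.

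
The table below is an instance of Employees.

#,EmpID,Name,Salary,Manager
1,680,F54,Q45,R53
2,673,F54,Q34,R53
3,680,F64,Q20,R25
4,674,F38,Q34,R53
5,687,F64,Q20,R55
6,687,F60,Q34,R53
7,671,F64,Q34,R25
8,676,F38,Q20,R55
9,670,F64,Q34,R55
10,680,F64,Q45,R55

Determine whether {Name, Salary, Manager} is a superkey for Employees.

All 10 rows have distinct {Name, Salary, Manager} values, so {Name, Salary, Manager} → (all attributes) holds and {Name, Salary, Manager} is a superkey.

Yes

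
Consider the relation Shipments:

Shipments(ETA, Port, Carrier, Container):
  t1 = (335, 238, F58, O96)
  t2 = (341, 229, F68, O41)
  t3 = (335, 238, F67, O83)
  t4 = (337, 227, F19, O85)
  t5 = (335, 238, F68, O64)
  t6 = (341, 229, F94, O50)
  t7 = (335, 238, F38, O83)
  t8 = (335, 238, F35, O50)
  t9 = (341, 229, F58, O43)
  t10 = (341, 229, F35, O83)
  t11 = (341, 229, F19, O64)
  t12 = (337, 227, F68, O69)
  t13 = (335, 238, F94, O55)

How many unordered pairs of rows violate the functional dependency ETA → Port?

ETA=335: all 6 rows agree on Port — 0 pairs.
ETA=341: all 5 rows agree on Port — 0 pairs.
ETA=337: all 2 rows agree on Port — 0 pairs.

0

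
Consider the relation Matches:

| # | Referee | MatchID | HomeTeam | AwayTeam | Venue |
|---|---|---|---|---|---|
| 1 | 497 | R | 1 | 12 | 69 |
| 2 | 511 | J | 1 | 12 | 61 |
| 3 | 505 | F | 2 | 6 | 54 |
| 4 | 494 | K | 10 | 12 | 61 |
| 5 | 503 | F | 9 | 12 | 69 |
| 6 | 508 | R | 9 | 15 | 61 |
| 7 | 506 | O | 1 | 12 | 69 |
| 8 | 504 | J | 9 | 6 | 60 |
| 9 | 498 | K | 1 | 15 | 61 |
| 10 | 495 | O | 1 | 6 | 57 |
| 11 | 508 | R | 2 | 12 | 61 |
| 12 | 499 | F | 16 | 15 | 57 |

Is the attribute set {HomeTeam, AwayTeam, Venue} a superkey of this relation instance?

No

Rows 1 and 7 have the same {HomeTeam, AwayTeam, Venue} value (HomeTeam=1, AwayTeam=12, Venue=69) but are distinct tuples, so {HomeTeam, AwayTeam, Venue} does not determine every attribute — not a superkey.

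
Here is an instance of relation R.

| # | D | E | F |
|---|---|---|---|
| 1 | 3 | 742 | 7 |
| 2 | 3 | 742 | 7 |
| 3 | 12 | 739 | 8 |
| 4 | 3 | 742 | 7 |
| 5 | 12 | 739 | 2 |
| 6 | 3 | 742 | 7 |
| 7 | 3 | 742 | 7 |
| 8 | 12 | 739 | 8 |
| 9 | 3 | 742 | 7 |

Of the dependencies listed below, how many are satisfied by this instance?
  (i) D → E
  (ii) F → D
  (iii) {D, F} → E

(i) D → E: every LHS value maps to a single RHS value — holds.
(ii) F → D: every LHS value maps to a single RHS value — holds.
(iii) {D, F} → E: every LHS value maps to a single RHS value — holds.
3 of the 3 dependencies hold.

3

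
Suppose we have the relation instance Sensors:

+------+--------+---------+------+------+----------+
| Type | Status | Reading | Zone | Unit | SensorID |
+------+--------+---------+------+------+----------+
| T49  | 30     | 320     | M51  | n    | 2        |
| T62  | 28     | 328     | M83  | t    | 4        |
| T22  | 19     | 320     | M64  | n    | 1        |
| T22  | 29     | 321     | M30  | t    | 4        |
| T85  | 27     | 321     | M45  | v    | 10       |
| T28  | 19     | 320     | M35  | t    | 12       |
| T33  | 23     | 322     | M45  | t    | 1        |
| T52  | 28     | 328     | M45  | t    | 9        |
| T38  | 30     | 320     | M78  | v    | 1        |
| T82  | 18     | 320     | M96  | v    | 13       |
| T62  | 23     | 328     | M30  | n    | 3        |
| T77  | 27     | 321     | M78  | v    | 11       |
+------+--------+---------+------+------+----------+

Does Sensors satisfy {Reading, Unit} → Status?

No

(Reading=320, Unit=n): 2 rows → Status takes values {30, 19} — violation
(Reading=328, Unit=t): 2 rows → Status = 28, 28 ✓
(Reading=321, Unit=t): 1 row → Status = 29 ✓
(Reading=321, Unit=v): 2 rows → Status = 27, 27 ✓
(Reading=320, Unit=t): 1 row → Status = 19 ✓
(Reading=322, Unit=t): 1 row → Status = 23 ✓
(Reading=320, Unit=v): 2 rows → Status takes values {30, 18} — violation
(Reading=328, Unit=n): 1 row → Status = 23 ✓
Two rows agree on {Reading, Unit} but differ on Status, so {Reading, Unit} → Status does not hold.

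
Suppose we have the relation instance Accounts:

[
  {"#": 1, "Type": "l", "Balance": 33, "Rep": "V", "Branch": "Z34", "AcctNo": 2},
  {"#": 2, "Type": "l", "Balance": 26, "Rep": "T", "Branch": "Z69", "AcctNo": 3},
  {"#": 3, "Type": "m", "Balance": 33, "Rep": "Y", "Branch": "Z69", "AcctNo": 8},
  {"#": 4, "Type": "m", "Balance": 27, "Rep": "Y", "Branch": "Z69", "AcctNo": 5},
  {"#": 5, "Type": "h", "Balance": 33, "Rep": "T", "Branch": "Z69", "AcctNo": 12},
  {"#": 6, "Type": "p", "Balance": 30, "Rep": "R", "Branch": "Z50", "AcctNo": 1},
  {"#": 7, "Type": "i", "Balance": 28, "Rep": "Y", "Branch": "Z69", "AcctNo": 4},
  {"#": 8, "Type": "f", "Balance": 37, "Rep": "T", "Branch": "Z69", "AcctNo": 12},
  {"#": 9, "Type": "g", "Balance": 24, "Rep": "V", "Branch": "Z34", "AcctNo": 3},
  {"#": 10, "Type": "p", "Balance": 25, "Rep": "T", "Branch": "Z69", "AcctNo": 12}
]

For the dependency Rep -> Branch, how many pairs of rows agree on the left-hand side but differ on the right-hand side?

0

Rep=V: all 2 rows agree on Branch — 0 pairs.
Rep=T: all 4 rows agree on Branch — 0 pairs.
Rep=Y: all 3 rows agree on Branch — 0 pairs.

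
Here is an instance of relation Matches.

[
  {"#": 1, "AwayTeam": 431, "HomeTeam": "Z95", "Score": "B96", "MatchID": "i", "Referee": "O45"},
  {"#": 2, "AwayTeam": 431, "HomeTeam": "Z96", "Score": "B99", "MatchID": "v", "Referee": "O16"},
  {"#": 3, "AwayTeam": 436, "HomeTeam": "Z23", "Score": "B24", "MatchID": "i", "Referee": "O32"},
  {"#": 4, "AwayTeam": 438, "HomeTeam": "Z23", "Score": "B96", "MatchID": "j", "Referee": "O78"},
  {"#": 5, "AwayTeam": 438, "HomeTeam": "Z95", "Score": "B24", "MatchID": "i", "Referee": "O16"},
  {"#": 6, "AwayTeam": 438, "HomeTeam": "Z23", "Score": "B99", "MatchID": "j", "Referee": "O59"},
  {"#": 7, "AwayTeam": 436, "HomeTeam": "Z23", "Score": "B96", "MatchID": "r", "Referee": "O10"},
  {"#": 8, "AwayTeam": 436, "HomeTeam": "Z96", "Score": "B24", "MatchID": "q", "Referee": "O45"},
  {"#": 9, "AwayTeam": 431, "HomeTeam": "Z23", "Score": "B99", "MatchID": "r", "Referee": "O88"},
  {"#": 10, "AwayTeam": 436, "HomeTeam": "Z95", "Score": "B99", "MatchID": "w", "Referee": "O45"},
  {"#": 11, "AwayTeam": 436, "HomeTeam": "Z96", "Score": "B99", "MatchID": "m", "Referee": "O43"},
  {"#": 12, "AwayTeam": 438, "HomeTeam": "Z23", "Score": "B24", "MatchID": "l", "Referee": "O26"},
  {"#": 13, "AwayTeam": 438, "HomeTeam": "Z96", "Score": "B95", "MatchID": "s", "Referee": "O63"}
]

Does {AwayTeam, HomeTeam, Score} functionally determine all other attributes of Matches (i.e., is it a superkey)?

All 13 rows have distinct {AwayTeam, HomeTeam, Score} values, so {AwayTeam, HomeTeam, Score} → (all attributes) holds and {AwayTeam, HomeTeam, Score} is a superkey.

Yes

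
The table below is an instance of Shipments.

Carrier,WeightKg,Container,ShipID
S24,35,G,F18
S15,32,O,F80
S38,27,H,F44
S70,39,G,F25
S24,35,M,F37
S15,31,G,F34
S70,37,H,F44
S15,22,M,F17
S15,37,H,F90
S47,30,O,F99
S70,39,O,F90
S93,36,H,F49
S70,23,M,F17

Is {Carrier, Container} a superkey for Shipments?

Yes

All 13 rows have distinct {Carrier, Container} values, so {Carrier, Container} → (all attributes) holds and {Carrier, Container} is a superkey.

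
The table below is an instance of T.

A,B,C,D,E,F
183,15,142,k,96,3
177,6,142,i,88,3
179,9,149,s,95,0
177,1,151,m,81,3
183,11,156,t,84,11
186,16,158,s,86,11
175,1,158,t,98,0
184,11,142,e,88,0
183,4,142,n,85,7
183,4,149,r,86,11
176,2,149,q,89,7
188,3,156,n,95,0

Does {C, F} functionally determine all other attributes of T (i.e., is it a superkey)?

No

Two distinct rows share (C=142, F=3), so {C, F} does not determine every attribute — not a superkey.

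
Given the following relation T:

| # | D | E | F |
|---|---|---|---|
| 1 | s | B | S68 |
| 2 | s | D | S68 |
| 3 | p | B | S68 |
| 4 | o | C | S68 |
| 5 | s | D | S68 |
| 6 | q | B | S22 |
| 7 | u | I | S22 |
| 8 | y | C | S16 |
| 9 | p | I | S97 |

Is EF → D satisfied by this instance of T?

No

(E=B, F=S68): rows 1, 3 → D takes values {s, p} — violation
(E=D, F=S68): rows 2, 5 → D = s, s ✓
(E=C, F=S68): row 4 → D = o ✓
(E=B, F=S22): row 6 → D = q ✓
(E=I, F=S22): row 7 → D = u ✓
(E=C, F=S16): row 8 → D = y ✓
(E=I, F=S97): row 9 → D = p ✓
Two rows agree on EF but differ on D, so EF → D does not hold.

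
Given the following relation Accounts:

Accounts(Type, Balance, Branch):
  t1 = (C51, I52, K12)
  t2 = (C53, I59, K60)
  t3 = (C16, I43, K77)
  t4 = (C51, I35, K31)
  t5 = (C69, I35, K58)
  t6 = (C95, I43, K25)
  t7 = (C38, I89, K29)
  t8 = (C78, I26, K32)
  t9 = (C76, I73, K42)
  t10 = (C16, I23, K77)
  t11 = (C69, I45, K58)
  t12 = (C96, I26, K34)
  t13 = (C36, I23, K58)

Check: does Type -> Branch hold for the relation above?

Type=C51: rows 1, 4 → Branch takes values {K12, K31} — violation
Type=C53: row 2 → Branch = K60 ✓
Type=C16: rows 3, 10 → Branch = K77, K77 ✓
Type=C69: rows 5, 11 → Branch = K58, K58 ✓
Type=C95: row 6 → Branch = K25 ✓
Type=C38: row 7 → Branch = K29 ✓
Type=C78: row 8 → Branch = K32 ✓
Type=C76: row 9 → Branch = K42 ✓
Type=C96: row 12 → Branch = K34 ✓
Type=C36: row 13 → Branch = K58 ✓
Two rows agree on Type but differ on Branch, so Type -> Branch does not hold.

No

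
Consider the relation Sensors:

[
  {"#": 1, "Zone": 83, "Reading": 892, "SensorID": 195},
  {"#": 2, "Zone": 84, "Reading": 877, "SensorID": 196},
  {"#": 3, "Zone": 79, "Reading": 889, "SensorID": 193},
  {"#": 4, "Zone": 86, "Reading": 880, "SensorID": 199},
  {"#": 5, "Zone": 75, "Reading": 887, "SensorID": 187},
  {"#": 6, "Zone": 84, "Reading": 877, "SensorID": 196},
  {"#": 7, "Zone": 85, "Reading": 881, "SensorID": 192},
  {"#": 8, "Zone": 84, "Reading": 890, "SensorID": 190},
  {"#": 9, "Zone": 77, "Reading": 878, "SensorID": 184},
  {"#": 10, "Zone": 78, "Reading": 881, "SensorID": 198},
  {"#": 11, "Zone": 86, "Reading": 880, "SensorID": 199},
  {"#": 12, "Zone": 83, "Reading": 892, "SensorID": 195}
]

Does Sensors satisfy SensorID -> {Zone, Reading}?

SensorID=195: rows 1, 12 → {Zone,Reading} = (83, 892), (83, 892) ✓
SensorID=196: rows 2, 6 → {Zone,Reading} = (84, 877), (84, 877) ✓
SensorID=193: row 3 → {Zone,Reading} = (79, 889) ✓
SensorID=199: rows 4, 11 → {Zone,Reading} = (86, 880), (86, 880) ✓
SensorID=187: row 5 → {Zone,Reading} = (75, 887) ✓
SensorID=192: row 7 → {Zone,Reading} = (85, 881) ✓
SensorID=190: row 8 → {Zone,Reading} = (84, 890) ✓
SensorID=184: row 9 → {Zone,Reading} = (77, 878) ✓
SensorID=198: row 10 → {Zone,Reading} = (78, 881) ✓
Every SensorID value is associated with a single {Zone, Reading} value, so SensorID -> {Zone, Reading} holds.

Yes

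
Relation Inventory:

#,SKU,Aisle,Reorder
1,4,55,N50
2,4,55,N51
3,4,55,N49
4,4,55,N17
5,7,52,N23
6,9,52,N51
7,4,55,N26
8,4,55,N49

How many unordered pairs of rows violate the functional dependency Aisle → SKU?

Aisle=55: all 6 rows agree on SKU — 0 pairs.
Aisle=52: violating pairs (5,6) — 1 pair.

1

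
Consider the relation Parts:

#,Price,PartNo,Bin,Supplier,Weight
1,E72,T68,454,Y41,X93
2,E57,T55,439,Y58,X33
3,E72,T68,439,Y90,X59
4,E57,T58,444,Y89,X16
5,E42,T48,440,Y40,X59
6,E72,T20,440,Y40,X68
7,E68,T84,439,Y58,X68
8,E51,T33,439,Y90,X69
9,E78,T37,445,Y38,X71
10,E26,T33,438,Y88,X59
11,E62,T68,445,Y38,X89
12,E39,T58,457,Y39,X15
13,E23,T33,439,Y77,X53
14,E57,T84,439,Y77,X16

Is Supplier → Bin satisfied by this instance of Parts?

Supplier=Y41: row 1 → Bin = 454 ✓
Supplier=Y58: rows 2, 7 → Bin = 439, 439 ✓
Supplier=Y90: rows 3, 8 → Bin = 439, 439 ✓
Supplier=Y89: row 4 → Bin = 444 ✓
Supplier=Y40: rows 5, 6 → Bin = 440, 440 ✓
Supplier=Y38: rows 9, 11 → Bin = 445, 445 ✓
Supplier=Y88: row 10 → Bin = 438 ✓
Supplier=Y39: row 12 → Bin = 457 ✓
Supplier=Y77: rows 13, 14 → Bin = 439, 439 ✓
Every Supplier value is associated with a single Bin value, so Supplier → Bin holds.

Yes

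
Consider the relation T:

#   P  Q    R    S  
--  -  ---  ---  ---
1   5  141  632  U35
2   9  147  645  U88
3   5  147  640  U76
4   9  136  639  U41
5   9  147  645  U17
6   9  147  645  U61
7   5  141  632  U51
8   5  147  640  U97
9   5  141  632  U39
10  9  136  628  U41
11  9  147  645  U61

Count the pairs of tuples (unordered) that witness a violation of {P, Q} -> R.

1

(P=5, Q=141): all 3 rows agree on R — 0 pairs.
(P=9, Q=147): all 4 rows agree on R — 0 pairs.
(P=5, Q=147): all 2 rows agree on R — 0 pairs.
(P=9, Q=136): violating pairs (4,10) — 1 pair.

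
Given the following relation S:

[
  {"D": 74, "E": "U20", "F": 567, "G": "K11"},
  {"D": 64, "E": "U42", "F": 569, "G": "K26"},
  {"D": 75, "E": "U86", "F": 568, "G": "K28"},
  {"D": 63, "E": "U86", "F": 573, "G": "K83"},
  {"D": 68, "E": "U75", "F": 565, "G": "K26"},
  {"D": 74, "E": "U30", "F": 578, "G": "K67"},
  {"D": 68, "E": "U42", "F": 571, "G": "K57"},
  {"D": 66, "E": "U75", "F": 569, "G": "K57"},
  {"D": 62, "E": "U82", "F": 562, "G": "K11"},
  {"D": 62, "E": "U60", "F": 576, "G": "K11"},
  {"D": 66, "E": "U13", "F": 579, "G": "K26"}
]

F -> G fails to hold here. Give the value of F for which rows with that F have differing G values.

569

F=567: 1 row → G = K11 ✓
F=569: 2 rows → G takes values {K26, K57} — violation
F=568: 1 row → G = K28 ✓
F=573: 1 row → G = K83 ✓
F=565: 1 row → G = K26 ✓
F=578: 1 row → G = K67 ✓
F=571: 1 row → G = K57 ✓
F=562: 1 row → G = K11 ✓
F=576: 1 row → G = K11 ✓
F=579: 1 row → G = K26 ✓
The only F value with inconsistent G is F=569.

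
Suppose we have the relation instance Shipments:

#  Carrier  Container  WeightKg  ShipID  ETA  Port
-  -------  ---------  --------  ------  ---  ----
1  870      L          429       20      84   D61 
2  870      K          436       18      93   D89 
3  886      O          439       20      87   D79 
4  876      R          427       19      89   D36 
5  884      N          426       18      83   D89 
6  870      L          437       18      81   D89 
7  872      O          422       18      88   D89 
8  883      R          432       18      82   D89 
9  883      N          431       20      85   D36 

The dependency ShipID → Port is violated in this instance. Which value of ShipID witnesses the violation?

20

ShipID=20: rows 1, 3, 9 → Port takes values {D61, D79, D36} — violation
ShipID=18: rows 2, 5, 6, 7, 8 → Port = D89, D89, D89, D89, D89 ✓
ShipID=19: row 4 → Port = D36 ✓
The only ShipID value with inconsistent Port is ShipID=20.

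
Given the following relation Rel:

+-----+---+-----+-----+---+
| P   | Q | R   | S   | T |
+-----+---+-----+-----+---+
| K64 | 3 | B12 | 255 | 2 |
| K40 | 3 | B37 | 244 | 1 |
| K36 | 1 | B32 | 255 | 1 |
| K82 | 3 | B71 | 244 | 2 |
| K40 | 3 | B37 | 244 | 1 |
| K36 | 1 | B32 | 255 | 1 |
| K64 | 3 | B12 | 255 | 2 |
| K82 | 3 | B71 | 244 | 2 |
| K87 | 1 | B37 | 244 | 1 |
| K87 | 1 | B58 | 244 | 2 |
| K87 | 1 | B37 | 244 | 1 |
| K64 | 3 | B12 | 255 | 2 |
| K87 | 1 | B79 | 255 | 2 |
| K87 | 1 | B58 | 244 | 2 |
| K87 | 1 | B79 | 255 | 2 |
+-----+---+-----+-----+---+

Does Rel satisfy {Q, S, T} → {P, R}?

(Q=3, S=255, T=2): 3 rows → {P,R} = (K64, B12), (K64, B12), (K64, B12) ✓
(Q=3, S=244, T=1): 2 rows → {P,R} = (K40, B37), (K40, B37) ✓
(Q=1, S=255, T=1): 2 rows → {P,R} = (K36, B32), (K36, B32) ✓
(Q=3, S=244, T=2): 2 rows → {P,R} = (K82, B71), (K82, B71) ✓
(Q=1, S=244, T=1): 2 rows → {P,R} = (K87, B37), (K87, B37) ✓
(Q=1, S=244, T=2): 2 rows → {P,R} = (K87, B58), (K87, B58) ✓
(Q=1, S=255, T=2): 2 rows → {P,R} = (K87, B79), (K87, B79) ✓
Every {Q, S, T} value is associated with a single {P, R} value, so {Q, S, T} → {P, R} holds.

Yes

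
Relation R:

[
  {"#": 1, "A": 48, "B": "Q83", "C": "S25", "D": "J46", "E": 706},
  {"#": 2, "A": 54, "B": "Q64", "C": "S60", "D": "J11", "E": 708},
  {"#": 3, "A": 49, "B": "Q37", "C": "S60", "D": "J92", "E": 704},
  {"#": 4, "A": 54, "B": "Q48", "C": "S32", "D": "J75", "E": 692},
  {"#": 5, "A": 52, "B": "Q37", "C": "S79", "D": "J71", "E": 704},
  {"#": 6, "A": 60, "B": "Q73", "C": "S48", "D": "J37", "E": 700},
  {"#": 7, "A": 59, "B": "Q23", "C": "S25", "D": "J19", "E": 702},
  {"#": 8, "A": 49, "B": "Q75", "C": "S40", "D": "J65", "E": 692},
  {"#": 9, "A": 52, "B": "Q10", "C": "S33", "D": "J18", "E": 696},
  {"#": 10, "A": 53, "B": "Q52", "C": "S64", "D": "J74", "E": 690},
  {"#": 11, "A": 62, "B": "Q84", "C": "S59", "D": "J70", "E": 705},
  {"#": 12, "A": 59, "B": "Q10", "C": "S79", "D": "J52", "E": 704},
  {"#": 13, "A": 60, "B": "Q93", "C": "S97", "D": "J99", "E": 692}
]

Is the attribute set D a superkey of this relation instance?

All 13 rows have distinct D values, so D → (all attributes) holds and D is a superkey.

Yes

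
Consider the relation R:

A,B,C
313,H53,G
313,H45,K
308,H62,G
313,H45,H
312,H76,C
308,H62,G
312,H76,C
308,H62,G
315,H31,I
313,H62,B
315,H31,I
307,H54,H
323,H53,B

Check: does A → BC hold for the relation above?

No

A=313: 4 rows → {B,C} takes values {(H53, G), (H45, K), (H45, H), (H62, B)} — violation
A=308: 3 rows → {B,C} = (H62, G), (H62, G), (H62, G) ✓
A=312: 2 rows → {B,C} = (H76, C), (H76, C) ✓
A=315: 2 rows → {B,C} = (H31, I), (H31, I) ✓
A=307: 1 row → {B,C} = (H54, H) ✓
A=323: 1 row → {B,C} = (H53, B) ✓
Two rows agree on A but differ on BC, so A → BC does not hold.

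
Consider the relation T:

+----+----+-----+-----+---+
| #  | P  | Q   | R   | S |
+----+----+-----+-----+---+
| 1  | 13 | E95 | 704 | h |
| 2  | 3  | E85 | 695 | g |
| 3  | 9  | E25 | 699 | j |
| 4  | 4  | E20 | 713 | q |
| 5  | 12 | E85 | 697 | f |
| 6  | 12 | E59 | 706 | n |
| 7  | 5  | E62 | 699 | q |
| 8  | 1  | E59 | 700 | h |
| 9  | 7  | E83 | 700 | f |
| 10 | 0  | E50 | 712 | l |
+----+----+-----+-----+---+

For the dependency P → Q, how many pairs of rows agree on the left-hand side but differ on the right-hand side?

1

P=12: violating pairs (5,6) — 1 pair.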